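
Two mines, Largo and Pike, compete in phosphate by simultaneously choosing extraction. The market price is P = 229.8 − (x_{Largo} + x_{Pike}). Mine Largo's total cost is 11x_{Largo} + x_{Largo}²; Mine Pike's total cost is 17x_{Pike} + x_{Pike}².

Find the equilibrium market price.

143.48

Mine Largo's profit: π = x_{Largo}(229.8 − (x_{Largo} + x_{Pike})) − 11x_{Largo} − x_{Largo}².
∂π/∂x_{Largo} = 218.8 − 4x_{Largo} − x_{Pike} = 0, so x_{Largo} = 54.7 − 0.25x_{Pike}.
By the same steps for Pike: x_{Pike} = 53.2 − 0.25x_{Largo}.
Plugging x_{Pike} into Largo's best response: x_{Largo} = 54.7 − 0.25(53.2 − 0.25x_{Largo}) ⇒ 0.9375x_{Largo} = 41.4, so x_{Largo} = 44.16.
Then x_{Pike} = 53.2 − 0.25·44.16 = 42.16.
Equilibrium price: P = 229.8 − 86.32 = 143.48.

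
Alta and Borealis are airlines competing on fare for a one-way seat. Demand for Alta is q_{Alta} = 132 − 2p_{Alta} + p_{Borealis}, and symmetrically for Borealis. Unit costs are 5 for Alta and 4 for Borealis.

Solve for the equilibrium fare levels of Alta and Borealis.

Alta's profit: π = (p_{Alta} − 5)(132 − 2p_{Alta} + p_{Borealis}).
∂π/∂p_{Alta} = 142 − 4p_{Alta} + p_{Borealis} = 0 ⇒ p_{Alta} = 35.5 + 0.25p_{Borealis}.
Similarly p_{Borealis} = 35 + 0.25p_{Alta}.
Plugging p_{Borealis} into Alta's best response: p_{Alta} = 35.5 + 0.25(35 + 0.25p_{Alta}) ⇒ 0.9375p_{Alta} = 44.25, so p_{Alta} = 47.2.
Then p_{Borealis} = 35 + 0.25·47.2 = 46.8.

47.2, 46.8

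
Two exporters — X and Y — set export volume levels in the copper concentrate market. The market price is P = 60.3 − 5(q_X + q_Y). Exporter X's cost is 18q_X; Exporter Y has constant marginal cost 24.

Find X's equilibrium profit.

51.842

Exporter X's profit: π = q_X(60.3 − 5(q_X + q_Y)) − 18q_X.
∂π/∂q_X = 42.3 − 10q_X − 5q_Y = 0, so q_X = 4.23 − 0.5q_Y.
By the same steps for Y: q_Y = 3.63 − 0.5q_X.
Plugging q_Y into X's best response: q_X = 4.23 − 0.5(3.63 − 0.5q_X) ⇒ 0.75q_X = 2.415, so q_X = 3.22.
Then q_Y = 3.63 − 0.5·3.22 = 2.02.
Price P = 60.3 − 5·5.24 = 34.1.
X's profit: (34.1 − 18)·3.22 = 51.842.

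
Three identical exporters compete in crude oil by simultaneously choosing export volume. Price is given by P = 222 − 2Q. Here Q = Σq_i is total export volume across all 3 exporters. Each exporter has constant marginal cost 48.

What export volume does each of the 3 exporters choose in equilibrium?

A representative exporter's profit is π_i = q_i(222 − 2Q) − 48q_i, with Q = q_i + Σ_{j≠i} q_j.
First-order condition: 174 − 4q_i − 2Σ_{j≠i} q_j = 0.
Imposing symmetry (q_j = q for all j) turns Σ_{j≠i} q_j into 2q, so 174 = 8q and q = 21.75.

21.75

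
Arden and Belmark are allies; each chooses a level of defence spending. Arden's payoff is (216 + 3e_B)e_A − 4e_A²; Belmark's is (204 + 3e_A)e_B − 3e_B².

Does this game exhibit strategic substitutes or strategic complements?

strategic complements

Expanding Arden's payoff: 216e_A + 3e_Be_A − 4e_A².
∂π/∂e_A = 216 + 3e_B − 8e_A = 0, so e_A = 27 + 0.375e_B.
The best-response slope de_A/de_B = 0.375 > 0: the reaction function is upward-sloping, so the choices are strategic complements.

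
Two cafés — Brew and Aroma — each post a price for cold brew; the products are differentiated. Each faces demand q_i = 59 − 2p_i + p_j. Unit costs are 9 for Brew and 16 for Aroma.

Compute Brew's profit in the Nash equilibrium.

Brew's profit: π = (p_{Brew} − 9)(59 − 2p_{Brew} + p_{Aroma}).
∂π/∂p_{Brew} = 77 − 4p_{Brew} + p_{Aroma} = 0 ⇒ p_{Brew} = 19.25 + 0.25p_{Aroma}.
Similarly p_{Aroma} = 22.75 + 0.25p_{Brew}.
Substituting the second reaction function into the first: p_{Brew} = 19.25 + 0.25(22.75 + 0.25p_{Brew}), which gives 0.9375p_{Brew} = 24.9375 ⇒ p_{Brew} = 26.6.
Then p_{Aroma} = 22.75 + 0.25·26.6 = 29.4.
q_{Brew} = 59 − 2·26.6 + 29.4 = 35.2.
Profit = (26.6 − 9)·35.2 = 619.52.

619.52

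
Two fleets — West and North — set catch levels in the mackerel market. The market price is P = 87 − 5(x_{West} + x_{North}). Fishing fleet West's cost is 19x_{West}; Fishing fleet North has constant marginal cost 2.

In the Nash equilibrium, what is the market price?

Fishing fleet West's profit: π = x_{West}(87 − 5(x_{West} + x_{North})) − 19x_{West}.
∂π/∂x_{West} = 68 − 10x_{West} − 5x_{North} = 0, so x_{West} = 6.8 − 0.5x_{North}.
By the same steps for North: x_{North} = 8.5 − 0.5x_{West}.
Solving the two reaction functions simultaneously: (1 − (−0.5)(−0.5))x_{West} = 6.8 − 0.5·8.5, so 0.75x_{West} = 2.55 and x_{West} = 3.4.
Then x_{North} = 8.5 − 0.5·3.4 = 6.8.
Equilibrium price: P = 87 − 5·10.2 = 36.

36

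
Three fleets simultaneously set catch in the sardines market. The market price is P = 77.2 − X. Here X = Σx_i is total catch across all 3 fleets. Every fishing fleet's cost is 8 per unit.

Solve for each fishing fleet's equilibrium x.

A representative fishing fleet's profit is π_i = x_i(77.2 − X) − 8x_i, with X = x_i + Σ_{j≠i} x_j.
First-order condition: 69.2 − 2x_i − Σ_{j≠i} x_j = 0.
Imposing symmetry (x_j = x for all j) turns Σ_{j≠i} x_j into 2x, so 69.2 = 4x and x = 17.3.

17.3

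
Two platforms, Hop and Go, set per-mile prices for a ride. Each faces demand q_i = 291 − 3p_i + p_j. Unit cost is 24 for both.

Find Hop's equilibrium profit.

Hop's profit: π = (p_{Hop} − 24)(291 − 3p_{Hop} + p_{Go}).
∂π/∂p_{Hop} = 363 − 6p_{Hop} + p_{Go} = 0 ⇒ p_{Hop} = 60.5 + (1/6)p_{Go}.
The game is symmetric, so in equilibrium p_{Go} = p_{Hop}: the reaction function gives (5/6)p_{Hop} = 60.5, hence p_{Hop} = 72.6.
q_{Hop} = 291 − 3·72.6 + 72.6 = 145.8.
Profit = (72.6 − 24)·145.8 = 7085.88.

7085.88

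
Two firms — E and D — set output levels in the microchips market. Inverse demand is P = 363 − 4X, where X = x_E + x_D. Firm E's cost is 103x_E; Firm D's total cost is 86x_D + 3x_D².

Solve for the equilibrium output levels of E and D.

Firm E's profit: π = x_E(363 − 4(x_E + x_D)) − 103x_E.
∂π/∂x_E = 260 − 8x_E − 4x_D = 0, so x_E = 32.5 − 0.5x_D.
For D: ∂π/∂x_D = 277 − 14x_D − 4x_E = 0 ⇒ x_D = 277/14 − (2/7)x_E.
Solving the two reaction functions simultaneously: (1 − (−0.5)(−2/7))x_E = 32.5 − 0.5·(277/14), so (6/7)x_E = 633/28 and x_E = 26.375.
Then x_D = 277/14 − (2/7)·26.375 = 12.25.

26.375, 12.25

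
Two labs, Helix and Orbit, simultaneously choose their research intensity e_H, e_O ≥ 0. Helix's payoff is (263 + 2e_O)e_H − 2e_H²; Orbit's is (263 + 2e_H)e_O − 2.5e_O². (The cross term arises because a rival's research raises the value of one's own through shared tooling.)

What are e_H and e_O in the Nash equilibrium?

Expanding Helix's payoff: 263e_H + 2e_Oe_H − 2e_H².
∂π/∂e_H = 263 + 2e_O − 4e_H = 0, so e_H = 65.75 + 0.5e_O.
Likewise for Orbit: e_O = 52.6 + 0.4e_H.
Solving the two reaction functions simultaneously: (1 − (0.5)(0.4))e_H = 65.75 + 0.5·52.6, so 0.8e_H = 92.05 and e_H = 115.0625.
Then e_O = 52.6 + 0.4·115.0625 = 98.625.

115.0625, 98.625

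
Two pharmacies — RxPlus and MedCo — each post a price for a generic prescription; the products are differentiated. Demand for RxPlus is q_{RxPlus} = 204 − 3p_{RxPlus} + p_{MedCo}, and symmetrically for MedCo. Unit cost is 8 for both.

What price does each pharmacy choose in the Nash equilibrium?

45.6

RxPlus's profit: π = (p_{RxPlus} − 8)(204 − 3p_{RxPlus} + p_{MedCo}).
∂π/∂p_{RxPlus} = 228 − 6p_{RxPlus} + p_{MedCo} = 0 ⇒ p_{RxPlus} = 38 + (1/6)p_{MedCo}.
The game is symmetric, so in equilibrium p_{MedCo} = p_{RxPlus}: the reaction function gives (5/6)p_{RxPlus} = 38, hence p_{RxPlus} = 45.6.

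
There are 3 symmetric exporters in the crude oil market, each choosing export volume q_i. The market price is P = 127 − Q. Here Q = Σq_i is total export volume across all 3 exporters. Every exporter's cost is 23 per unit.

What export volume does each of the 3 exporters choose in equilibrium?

26

A representative exporter's profit is π_i = q_i(127 − Q) − 23q_i, with Q = q_i + Σ_{j≠i} q_j.
First-order condition: 104 − 2q_i − Σ_{j≠i} q_j = 0.
In a symmetric equilibrium every exporter chooses the same q, so Σ_{j≠i} q_j = 2q. The condition becomes 104 − 4q = 0, giving q = 104/4 = 26.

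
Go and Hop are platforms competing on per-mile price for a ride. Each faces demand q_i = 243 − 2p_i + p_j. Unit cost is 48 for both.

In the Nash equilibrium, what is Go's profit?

8450

Go's profit: π = (p_{Go} − 48)(243 − 2p_{Go} + p_{Hop}).
∂π/∂p_{Go} = 339 − 4p_{Go} + p_{Hop} = 0 ⇒ p_{Go} = 84.75 + 0.25p_{Hop}.
By symmetry p_{Hop} = p_{Go}; substituting into the reaction function, 0.75p_{Go} = 84.75 and p_{Go} = 113.
q_{Go} = 243 − 2·113 + 113 = 130.
Profit = (113 − 48)·130 = 8450.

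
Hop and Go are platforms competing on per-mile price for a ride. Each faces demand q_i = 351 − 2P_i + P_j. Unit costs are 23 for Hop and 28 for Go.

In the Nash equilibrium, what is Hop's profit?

Hop's profit: π = (P_{Hop} − 23)(351 − 2P_{Hop} + P_{Go}).
∂π/∂P_{Hop} = 397 − 4P_{Hop} + P_{Go} = 0 ⇒ P_{Hop} = 99.25 + 0.25P_{Go}.
Similarly P_{Go} = 101.75 + 0.25P_{Hop}.
Solving the two reaction functions simultaneously: (1 − (0.25)(0.25))P_{Hop} = 99.25 + 0.25·101.75, so 0.9375P_{Hop} = 124.6875 and P_{Hop} = 133.
Then P_{Go} = 101.75 + 0.25·133 = 135.
q_{Hop} = 351 − 2·133 + 135 = 220.
Profit = (133 − 23)·220 = 24200.

24200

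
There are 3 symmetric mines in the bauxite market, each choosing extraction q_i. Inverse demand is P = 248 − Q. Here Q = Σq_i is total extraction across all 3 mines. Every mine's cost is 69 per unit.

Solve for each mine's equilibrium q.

A representative mine's profit is π_i = q_i(248 − Q) − 69q_i, with Q = q_i + Σ_{j≠i} q_j.
First-order condition: 179 − 2q_i − Σ_{j≠i} q_j = 0.
With identical mines, set every q_j = q: then 179 − 2q − 2q = 0, i.e. q = 179/4 = 44.75.

44.75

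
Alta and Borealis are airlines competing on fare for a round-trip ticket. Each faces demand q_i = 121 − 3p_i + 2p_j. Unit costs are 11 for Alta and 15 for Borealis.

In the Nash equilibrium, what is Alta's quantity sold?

84.75

Alta's profit: π = (p_{Alta} − 11)(121 − 3p_{Alta} + 2p_{Borealis}).
∂π/∂p_{Alta} = 154 − 6p_{Alta} + 2p_{Borealis} = 0 ⇒ p_{Alta} = 77/3 + (1/3)p_{Borealis}.
Similarly p_{Borealis} = 83/3 + (1/3)p_{Alta}.
Substituting the second reaction function into the first: p_{Alta} = 77/3 + (1/3)(83/3 + (1/3)p_{Alta}), which gives (8/9)p_{Alta} = 314/9 ⇒ p_{Alta} = 39.25.
Then p_{Borealis} = 83/3 + (1/3)·39.25 = 40.75.
q_{Alta} = 121 − 3·39.25 + 2·40.75 = 84.75.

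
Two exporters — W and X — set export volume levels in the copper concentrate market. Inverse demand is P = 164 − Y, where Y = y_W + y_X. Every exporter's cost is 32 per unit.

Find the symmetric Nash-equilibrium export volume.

Exporter W's profit: π = y_W(164 − (y_W + y_X)) − 32y_W.
∂π/∂y_W = 132 − 2y_W − y_X = 0, so y_W = 66 − 0.5y_X.
Setting y_W = y_X in the reaction function: y_W = 66 − 0.5y_W, so y_W = 66 / 1.5 = 44.

44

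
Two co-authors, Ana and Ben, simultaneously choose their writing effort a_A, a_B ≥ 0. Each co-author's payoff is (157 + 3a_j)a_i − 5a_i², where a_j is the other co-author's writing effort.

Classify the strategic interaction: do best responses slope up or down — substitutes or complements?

strategic complements

Ana's payoff is (157 + 3a_B)a_A − 5a_A².
∂π/∂a_A = 157 + 3a_B − 10a_A = 0, so a_A = 15.7 + 0.3a_B.
The best-response slope da_A/da_B = 0.3 > 0: the reaction function is upward-sloping, so the choices are strategic complements.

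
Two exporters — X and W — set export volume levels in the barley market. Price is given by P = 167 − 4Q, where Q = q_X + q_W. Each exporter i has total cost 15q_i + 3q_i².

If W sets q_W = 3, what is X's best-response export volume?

10

Exporter X's profit: π = q_X(167 − 4(q_X + q_W)) − 15q_X − 3q_X².
∂π/∂q_X = 152 − 14q_X − 4q_W = 0, so q_X = 76/7 − (2/7)q_W.
At q_W = 3: q_X = 76/7 − (2/7)·3 = 10.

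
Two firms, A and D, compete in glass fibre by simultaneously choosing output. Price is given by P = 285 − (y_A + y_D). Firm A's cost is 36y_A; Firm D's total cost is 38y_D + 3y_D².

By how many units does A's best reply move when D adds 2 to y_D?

Firm A's profit: π = y_A(285 − (y_A + y_D)) − 36y_A.
∂π/∂y_A = 249 − 2y_A − y_D = 0, so y_A = 124.5 − 0.5y_D.
The reaction-function slope is −0.5, so a 2-unit rise in y_D moves y_A by −0.5 × 2 = −1. A's best response falls — the actions are strategic substitutes.

-1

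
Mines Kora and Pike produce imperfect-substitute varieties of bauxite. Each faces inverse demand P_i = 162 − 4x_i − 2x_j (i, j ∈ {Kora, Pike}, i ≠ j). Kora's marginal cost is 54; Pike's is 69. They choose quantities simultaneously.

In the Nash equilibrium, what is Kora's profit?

510.76

Mine Kora's profit: π = x_{Kora}(162 − 4x_{Kora} − 2x_{Pike}) − 54x_{Kora}.
∂π/∂x_{Kora} = 108 − 8x_{Kora} − 2x_{Pike} = 0 ⇒ x_{Kora} = 13.5 − 0.25x_{Pike}.
Similarly x_{Pike} = 11.625 − 0.25x_{Kora}.
Plugging x_{Pike} into Kora's best response: x_{Kora} = 13.5 − 0.25(11.625 − 0.25x_{Kora}) ⇒ 0.9375x_{Kora} = 339/32, so x_{Kora} = 11.3.
Then x_{Pike} = 11.625 − 0.25·11.3 = 8.8.
P_{Kora} = 162 − 4·11.3 − 2·8.8 = 99.2.
Profit = (99.2 − 54)·11.3 = 510.76.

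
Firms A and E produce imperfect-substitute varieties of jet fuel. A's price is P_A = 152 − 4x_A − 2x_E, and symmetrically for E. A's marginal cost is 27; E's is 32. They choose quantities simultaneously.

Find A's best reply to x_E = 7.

Firm A's profit: π = x_A(152 − 4x_A − 2x_E) − 27x_A.
∂π/∂x_A = 125 − 8x_A − 2x_E = 0 ⇒ x_A = 15.625 − 0.25x_E.
At x_E = 7: x_A = 15.625 − 0.25·7 = 13.875.

13.875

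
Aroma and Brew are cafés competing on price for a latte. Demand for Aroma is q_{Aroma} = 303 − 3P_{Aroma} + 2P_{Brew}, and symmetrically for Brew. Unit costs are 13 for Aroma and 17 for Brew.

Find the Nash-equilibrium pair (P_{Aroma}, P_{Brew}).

Aroma's profit: π = (P_{Aroma} − 13)(303 − 3P_{Aroma} + 2P_{Brew}).
∂π/∂P_{Aroma} = 342 − 6P_{Aroma} + 2P_{Brew} = 0 ⇒ P_{Aroma} = 57 + (1/3)P_{Brew}.
Similarly P_{Brew} = 59 + (1/3)P_{Aroma}.
Solving the two reaction functions simultaneously: (1 − (1/3)(1/3))P_{Aroma} = 57 + (1/3)·59, so (8/9)P_{Aroma} = 230/3 and P_{Aroma} = 86.25.
Then P_{Brew} = 59 + (1/3)·86.25 = 87.75.

86.25, 87.75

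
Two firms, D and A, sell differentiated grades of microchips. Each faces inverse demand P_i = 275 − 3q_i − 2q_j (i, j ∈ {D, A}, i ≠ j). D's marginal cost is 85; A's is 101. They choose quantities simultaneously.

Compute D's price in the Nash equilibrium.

Firm D's profit: π = q_D(275 − 3q_D − 2q_A) − 85q_D.
∂π/∂q_D = 190 − 6q_D − 2q_A = 0 ⇒ q_D = 95/3 − (1/3)q_A.
Similarly q_A = 29 − (1/3)q_D.
Solving the two reaction functions simultaneously: (1 − (−1/3)(−1/3))q_D = 95/3 − (1/3)·29, so (8/9)q_D = 22 and q_D = 24.75.
Then q_A = 29 − (1/3)·24.75 = 20.75.
P_D = 275 − 3·24.75 − 2·20.75 = 159.25.

159.25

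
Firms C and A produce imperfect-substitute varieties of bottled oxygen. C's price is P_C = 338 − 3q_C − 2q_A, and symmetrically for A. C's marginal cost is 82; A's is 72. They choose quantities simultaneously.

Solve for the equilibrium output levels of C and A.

Firm C's profit: π = q_C(338 − 3q_C − 2q_A) − 82q_C.
∂π/∂q_C = 256 − 6q_C − 2q_A = 0 ⇒ q_C = 128/3 − (1/3)q_A.
Similarly q_A = 133/3 − (1/3)q_C.
Solving the two reaction functions simultaneously: (1 − (−1/3)(−1/3))q_C = 128/3 − (1/3)·(133/3), so (8/9)q_C = 251/9 and q_C = 31.375.
Then q_A = 133/3 − (1/3)·31.375 = 33.875.

31.375, 33.875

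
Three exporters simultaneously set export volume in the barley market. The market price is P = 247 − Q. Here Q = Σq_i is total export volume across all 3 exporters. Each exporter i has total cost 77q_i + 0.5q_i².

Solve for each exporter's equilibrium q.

A representative exporter's profit is π_i = q_i(247 − Q) − 77q_i − 0.5q_i², with Q = q_i + Σ_{j≠i} q_j.
First-order condition: 170 − 3q_i − Σ_{j≠i} q_j = 0.
In a symmetric equilibrium every exporter chooses the same q, so Σ_{j≠i} q_j = 2q. The condition becomes 170 − 5q = 0, giving q = 170/5 = 34.

34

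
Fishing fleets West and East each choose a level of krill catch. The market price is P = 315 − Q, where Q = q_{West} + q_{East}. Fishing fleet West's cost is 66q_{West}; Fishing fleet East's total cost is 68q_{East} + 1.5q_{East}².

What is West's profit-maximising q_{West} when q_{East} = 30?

109.5

Fishing fleet West's profit: π = q_{West}(315 − (q_{West} + q_{East})) − 66q_{West}.
∂π/∂q_{West} = 249 − 2q_{West} − q_{East} = 0, so q_{West} = 124.5 − 0.5q_{East}.
At q_{East} = 30: q_{West} = 124.5 − 0.5·30 = 109.5.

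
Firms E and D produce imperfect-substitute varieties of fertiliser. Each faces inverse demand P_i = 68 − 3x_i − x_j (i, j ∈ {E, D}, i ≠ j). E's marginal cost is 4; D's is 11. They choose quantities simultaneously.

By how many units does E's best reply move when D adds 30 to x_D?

Firm E's profit: π = x_E(68 − 3x_E − x_D) − 4x_E.
∂π/∂x_E = 64 − 6x_E − x_D = 0 ⇒ x_E = 32/3 − (1/6)x_D.
The reaction-function slope is −1/6, so a 30-unit rise in x_D moves x_E by −1/6 × 30 = −5. E's best response falls — the actions are strategic substitutes.

-5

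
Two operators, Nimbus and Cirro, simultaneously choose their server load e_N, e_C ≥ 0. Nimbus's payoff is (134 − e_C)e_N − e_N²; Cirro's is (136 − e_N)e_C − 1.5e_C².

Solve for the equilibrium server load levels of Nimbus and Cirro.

Expanding Nimbus's payoff: 134e_N − e_Ce_N − e_N².
∂π/∂e_N = 134 − e_C − 2e_N = 0, so e_N = 67 − 0.5e_C.
Likewise for Cirro: e_C = 136/3 − (1/3)e_N.
Substituting the second reaction function into the first: e_N = 67 − 0.5(136/3 − (1/3)e_N), which gives (5/6)e_N = 133/3 ⇒ e_N = 53.2.
Then e_C = 136/3 − (1/3)·53.2 = 27.6.

53.2, 27.6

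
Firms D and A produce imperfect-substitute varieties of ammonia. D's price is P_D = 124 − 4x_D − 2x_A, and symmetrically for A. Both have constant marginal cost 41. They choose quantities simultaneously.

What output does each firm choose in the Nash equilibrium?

Firm D's profit: π = x_D(124 − 4x_D − 2x_A) − 41x_D.
∂π/∂x_D = 83 − 8x_D − 2x_A = 0 ⇒ x_D = 10.375 − 0.25x_A.
By symmetry x_A = x_D; substituting into the reaction function, 1.25x_D = 10.375 and x_D = 8.3.

8.3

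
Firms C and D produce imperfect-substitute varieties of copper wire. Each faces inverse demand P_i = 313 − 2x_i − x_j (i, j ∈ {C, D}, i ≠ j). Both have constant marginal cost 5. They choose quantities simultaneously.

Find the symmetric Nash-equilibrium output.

Firm C's profit: π = x_C(313 − 2x_C − x_D) − 5x_C.
∂π/∂x_C = 308 − 4x_C − x_D = 0 ⇒ x_C = 77 − 0.25x_D.
By symmetry x_D = x_C; substituting into the reaction function, 1.25x_C = 77 and x_C = 61.6.

61.6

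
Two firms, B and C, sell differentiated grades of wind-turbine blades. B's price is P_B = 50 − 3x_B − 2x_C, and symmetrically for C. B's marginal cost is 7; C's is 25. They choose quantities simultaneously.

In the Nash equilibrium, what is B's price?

26.5

Firm B's profit: π = x_B(50 − 3x_B − 2x_C) − 7x_B.
∂π/∂x_B = 43 − 6x_B − 2x_C = 0 ⇒ x_B = 43/6 − (1/3)x_C.
Similarly x_C = 25/6 − (1/3)x_B.
Solving the two reaction functions simultaneously: (1 − (−1/3)(−1/3))x_B = 43/6 − (1/3)·(25/6), so (8/9)x_B = 52/9 and x_B = 6.5.
Then x_C = 25/6 − (1/3)·6.5 = 2.
P_B = 50 − 3·6.5 − 2·2 = 26.5.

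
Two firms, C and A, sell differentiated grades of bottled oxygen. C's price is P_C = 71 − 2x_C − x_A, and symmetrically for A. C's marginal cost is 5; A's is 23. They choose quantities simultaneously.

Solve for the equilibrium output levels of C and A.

14.4, 8.4

Firm C's profit: π = x_C(71 − 2x_C − x_A) − 5x_C.
∂π/∂x_C = 66 − 4x_C − x_A = 0 ⇒ x_C = 16.5 − 0.25x_A.
Similarly x_A = 12 − 0.25x_C.
Plugging x_A into C's best response: x_C = 16.5 − 0.25(12 − 0.25x_C) ⇒ 0.9375x_C = 13.5, so x_C = 14.4.
Then x_A = 12 − 0.25·14.4 = 8.4.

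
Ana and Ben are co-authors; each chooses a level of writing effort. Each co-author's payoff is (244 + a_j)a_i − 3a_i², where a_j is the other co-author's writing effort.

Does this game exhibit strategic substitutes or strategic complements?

Ana's payoff is (244 + a_B)a_A − 3a_A².
∂π/∂a_A = 244 + a_B − 6a_A = 0, so a_A = 122/3 + (1/6)a_B.
The best-response slope da_A/da_B = 1/6 > 0: the reaction function is upward-sloping, so the choices are strategic complements.

strategic complements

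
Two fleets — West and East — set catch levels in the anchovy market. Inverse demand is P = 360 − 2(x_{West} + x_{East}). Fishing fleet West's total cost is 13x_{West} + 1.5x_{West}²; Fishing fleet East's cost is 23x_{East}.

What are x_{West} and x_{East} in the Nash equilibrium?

29.75, 69.375

Fishing fleet West's profit: π = x_{West}(360 − 2(x_{West} + x_{East})) − 13x_{West} − 1.5x_{West}².
∂π/∂x_{West} = 347 − 7x_{West} − 2x_{East} = 0, so x_{West} = 347/7 − (2/7)x_{East}.
For East: ∂π/∂x_{East} = 337 − 4x_{East} − 2x_{West} = 0 ⇒ x_{East} = 84.25 − 0.5x_{West}.
Solving the two reaction functions simultaneously: (1 − (−2/7)(−0.5))x_{West} = 347/7 − (2/7)·84.25, so (6/7)x_{West} = 25.5 and x_{West} = 29.75.
Then x_{East} = 84.25 − 0.5·29.75 = 69.375.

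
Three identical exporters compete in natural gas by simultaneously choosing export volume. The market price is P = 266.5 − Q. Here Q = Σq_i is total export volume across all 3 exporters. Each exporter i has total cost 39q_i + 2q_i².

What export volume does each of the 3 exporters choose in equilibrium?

A representative exporter's profit is π_i = q_i(266.5 − Q) − 39q_i − 2q_i², with Q = q_i + Σ_{j≠i} q_j.
First-order condition: 227.5 − 6q_i − Σ_{j≠i} q_j = 0.
With identical exporters, set every q_j = q: then 227.5 − 6q − 2q = 0, i.e. q = 227.5/8 = 28.4375.

28.4375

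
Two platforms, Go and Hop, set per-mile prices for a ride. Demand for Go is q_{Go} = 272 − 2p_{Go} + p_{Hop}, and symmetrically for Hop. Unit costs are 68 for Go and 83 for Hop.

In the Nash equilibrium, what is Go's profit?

9800

Go's profit: π = (p_{Go} − 68)(272 − 2p_{Go} + p_{Hop}).
∂π/∂p_{Go} = 408 − 4p_{Go} + p_{Hop} = 0 ⇒ p_{Go} = 102 + 0.25p_{Hop}.
Similarly p_{Hop} = 109.5 + 0.25p_{Go}.
Solving the two reaction functions simultaneously: (1 − (0.25)(0.25))p_{Go} = 102 + 0.25·109.5, so 0.9375p_{Go} = 129.375 and p_{Go} = 138.
Then p_{Hop} = 109.5 + 0.25·138 = 144.
q_{Go} = 272 − 2·138 + 144 = 140.
Profit = (138 − 68)·140 = 9800.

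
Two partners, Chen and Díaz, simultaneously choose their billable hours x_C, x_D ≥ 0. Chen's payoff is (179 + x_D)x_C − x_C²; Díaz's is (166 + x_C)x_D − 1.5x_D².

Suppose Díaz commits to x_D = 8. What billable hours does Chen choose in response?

Expanding Chen's payoff: 179x_C + x_Dx_C − x_C².
∂π/∂x_C = 179 + x_D − 2x_C = 0, so x_C = 89.5 + 0.5x_D.
At x_D = 8: x_C = 89.5 + 0.5·8 = 93.5.

93.5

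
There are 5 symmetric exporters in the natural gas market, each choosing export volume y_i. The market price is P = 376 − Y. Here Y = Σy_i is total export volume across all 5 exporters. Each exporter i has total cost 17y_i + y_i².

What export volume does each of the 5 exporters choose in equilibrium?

44.875

A representative exporter's profit is π_i = y_i(376 − Y) − 17y_i − y_i², with Y = y_i + Σ_{j≠i} y_j.
First-order condition: 359 − 4y_i − Σ_{j≠i} y_j = 0.
With identical exporters, set every y_j = y: then 359 − 4y − 4y = 0, i.e. y = 359/8 = 44.875.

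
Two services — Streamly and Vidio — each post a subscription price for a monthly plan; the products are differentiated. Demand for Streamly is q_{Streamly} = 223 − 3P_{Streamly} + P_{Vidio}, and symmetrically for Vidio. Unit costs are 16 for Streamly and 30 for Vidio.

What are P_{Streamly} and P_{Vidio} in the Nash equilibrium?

55.4, 61.4

Streamly's profit: π = (P_{Streamly} − 16)(223 − 3P_{Streamly} + P_{Vidio}).
∂π/∂P_{Streamly} = 271 − 6P_{Streamly} + P_{Vidio} = 0 ⇒ P_{Streamly} = 271/6 + (1/6)P_{Vidio}.
Similarly P_{Vidio} = 313/6 + (1/6)P_{Streamly}.
Substituting the second reaction function into the first: P_{Streamly} = 271/6 + (1/6)(313/6 + (1/6)P_{Streamly}), which gives (35/36)P_{Streamly} = 1939/36 ⇒ P_{Streamly} = 55.4.
Then P_{Vidio} = 313/6 + (1/6)·55.4 = 61.4.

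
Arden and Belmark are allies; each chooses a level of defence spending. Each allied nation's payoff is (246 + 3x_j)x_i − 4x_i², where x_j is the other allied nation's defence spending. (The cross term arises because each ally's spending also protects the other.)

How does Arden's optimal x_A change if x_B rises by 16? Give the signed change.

Arden's payoff is (246 + 3x_B)x_A − 4x_A².
∂π/∂x_A = 246 + 3x_B − 8x_A = 0, so x_A = 30.75 + 0.375x_B.
The reaction-function slope is 0.375, so a 16-unit rise in x_B moves x_A by 0.375 × 16 = 6. Arden's best response rises — the actions are strategic complements.

6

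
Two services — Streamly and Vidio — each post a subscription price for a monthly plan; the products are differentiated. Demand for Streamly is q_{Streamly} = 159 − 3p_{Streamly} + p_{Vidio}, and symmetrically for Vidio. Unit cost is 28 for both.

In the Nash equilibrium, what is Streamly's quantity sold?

Streamly's profit: π = (p_{Streamly} − 28)(159 − 3p_{Streamly} + p_{Vidio}).
∂π/∂p_{Streamly} = 243 − 6p_{Streamly} + p_{Vidio} = 0 ⇒ p_{Streamly} = 40.5 + (1/6)p_{Vidio}.
Setting p_{Streamly} = p_{Vidio} in the reaction function: p_{Streamly} = 40.5 + (1/6)p_{Streamly}, so p_{Streamly} = 40.5 / (5/6) = 48.6.
q_{Streamly} = 159 − 3·48.6 + 48.6 = 61.8.

61.8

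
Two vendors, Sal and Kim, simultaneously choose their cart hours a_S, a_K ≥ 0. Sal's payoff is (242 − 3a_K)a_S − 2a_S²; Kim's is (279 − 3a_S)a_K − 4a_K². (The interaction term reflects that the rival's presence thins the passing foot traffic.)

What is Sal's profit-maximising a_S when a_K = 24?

Expanding Sal's payoff: 242a_S − 3a_Ka_S − 2a_S².
∂π/∂a_S = 242 − 3a_K − 4a_S = 0, so a_S = 60.5 − 0.75a_K.
At a_K = 24: a_S = 60.5 − 0.75·24 = 42.5.

42.5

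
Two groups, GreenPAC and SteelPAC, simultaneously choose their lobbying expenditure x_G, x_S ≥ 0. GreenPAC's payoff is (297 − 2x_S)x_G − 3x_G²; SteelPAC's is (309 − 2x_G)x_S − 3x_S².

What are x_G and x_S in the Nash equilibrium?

Expanding GreenPAC's payoff: 297x_G − 2x_Sx_G − 3x_G².
∂π/∂x_G = 297 − 2x_S − 6x_G = 0, so x_G = 49.5 − (1/3)x_S.
Likewise for SteelPAC: x_S = 51.5 − (1/3)x_G.
Plugging x_S into GreenPAC's best response: x_G = 49.5 − (1/3)(51.5 − (1/3)x_G) ⇒ (8/9)x_G = 97/3, so x_G = 36.375.
Then x_S = 51.5 − (1/3)·36.375 = 39.375.

36.375, 39.375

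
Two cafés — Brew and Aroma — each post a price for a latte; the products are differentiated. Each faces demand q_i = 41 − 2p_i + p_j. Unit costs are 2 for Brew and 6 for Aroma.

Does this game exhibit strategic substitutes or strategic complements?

strategic complements

Brew's profit: π = (p_{Brew} − 2)(41 − 2p_{Brew} + p_{Aroma}).
∂π/∂p_{Brew} = 45 − 4p_{Brew} + p_{Aroma} = 0 ⇒ p_{Brew} = 11.25 + 0.25p_{Aroma}.
The best-response slope dp_{Brew}/dp_{Aroma} = 0.25 > 0: the reaction function is upward-sloping, so the choices are strategic complements.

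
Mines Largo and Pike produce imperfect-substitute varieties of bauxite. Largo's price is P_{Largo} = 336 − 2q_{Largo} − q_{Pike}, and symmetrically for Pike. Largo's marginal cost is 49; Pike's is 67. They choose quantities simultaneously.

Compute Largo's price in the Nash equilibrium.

Mine Largo's profit: π = q_{Largo}(336 − 2q_{Largo} − q_{Pike}) − 49q_{Largo}.
∂π/∂q_{Largo} = 287 − 4q_{Largo} − q_{Pike} = 0 ⇒ q_{Largo} = 71.75 − 0.25q_{Pike}.
Similarly q_{Pike} = 67.25 − 0.25q_{Largo}.
Solving the two reaction functions simultaneously: (1 − (−0.25)(−0.25))q_{Largo} = 71.75 − 0.25·67.25, so 0.9375q_{Largo} = 54.9375 and q_{Largo} = 58.6.
Then q_{Pike} = 67.25 − 0.25·58.6 = 52.6.
P_{Largo} = 336 − 2·58.6 − 52.6 = 166.2.

166.2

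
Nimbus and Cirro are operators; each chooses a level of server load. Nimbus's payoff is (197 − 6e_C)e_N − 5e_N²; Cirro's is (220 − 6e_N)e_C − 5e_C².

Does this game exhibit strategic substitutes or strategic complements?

strategic substitutes

Expanding Nimbus's payoff: 197e_N − 6e_Ce_N − 5e_N².
∂π/∂e_N = 197 − 6e_C − 10e_N = 0, so e_N = 19.7 − 0.6e_C.
The best-response slope de_N/de_C = −0.6 < 0: the reaction function is downward-sloping, so the choices are strategic substitutes.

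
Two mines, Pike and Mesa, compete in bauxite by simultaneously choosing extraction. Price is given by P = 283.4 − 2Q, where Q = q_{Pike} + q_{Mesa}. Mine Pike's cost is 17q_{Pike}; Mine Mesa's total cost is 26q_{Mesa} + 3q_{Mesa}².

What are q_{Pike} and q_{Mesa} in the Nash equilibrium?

59.7, 13.8

Mine Pike's profit: π = q_{Pike}(283.4 − 2(q_{Pike} + q_{Mesa})) − 17q_{Pike}.
∂π/∂q_{Pike} = 266.4 − 4q_{Pike} − 2q_{Mesa} = 0, so q_{Pike} = 66.6 − 0.5q_{Mesa}.
For Mesa: ∂π/∂q_{Mesa} = 257.4 − 10q_{Mesa} − 2q_{Pike} = 0 ⇒ q_{Mesa} = 25.74 − 0.2q_{Pike}.
Solving the two reaction functions simultaneously: (1 − (−0.5)(−0.2))q_{Pike} = 66.6 − 0.5·25.74, so 0.9q_{Pike} = 53.73 and q_{Pike} = 59.7.
Then q_{Mesa} = 25.74 − 0.2·59.7 = 13.8.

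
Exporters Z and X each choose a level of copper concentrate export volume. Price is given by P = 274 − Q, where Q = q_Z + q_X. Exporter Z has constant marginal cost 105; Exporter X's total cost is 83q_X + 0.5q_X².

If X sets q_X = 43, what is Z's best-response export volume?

Exporter Z's profit: π = q_Z(274 − (q_Z + q_X)) − 105q_Z.
∂π/∂q_Z = 169 − 2q_Z − q_X = 0, so q_Z = 84.5 − 0.5q_X.
At q_X = 43: q_Z = 84.5 − 0.5·43 = 63.

63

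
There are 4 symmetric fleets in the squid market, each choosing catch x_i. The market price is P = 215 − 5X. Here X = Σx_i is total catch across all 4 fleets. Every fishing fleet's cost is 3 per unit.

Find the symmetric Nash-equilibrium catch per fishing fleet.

A representative fishing fleet's profit is π_i = x_i(215 − 5X) − 3x_i, with X = x_i + Σ_{j≠i} x_j.
First-order condition: 212 − 10x_i − 5Σ_{j≠i} x_j = 0.
In a symmetric equilibrium every fishing fleet chooses the same x, so Σ_{j≠i} x_j = 3x. The condition becomes 212 − 25x = 0, giving x = 212/25 = 8.48.

8.48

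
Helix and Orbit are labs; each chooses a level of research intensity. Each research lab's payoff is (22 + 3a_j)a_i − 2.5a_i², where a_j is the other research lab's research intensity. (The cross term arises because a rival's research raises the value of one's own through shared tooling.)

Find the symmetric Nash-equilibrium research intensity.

11

Helix's payoff is (22 + 3a_O)a_H − 2.5a_H².
∂π/∂a_H = 22 + 3a_O − 5a_H = 0, so a_H = 4.4 + 0.6a_O.
By symmetry a_O = a_H; substituting into the reaction function, 0.4a_H = 4.4 and a_H = 11.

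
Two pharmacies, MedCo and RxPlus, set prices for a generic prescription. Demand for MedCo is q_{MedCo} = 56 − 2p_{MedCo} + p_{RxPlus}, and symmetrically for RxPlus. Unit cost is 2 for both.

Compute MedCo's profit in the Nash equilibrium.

MedCo's profit: π = (p_{MedCo} − 2)(56 − 2p_{MedCo} + p_{RxPlus}).
∂π/∂p_{MedCo} = 60 − 4p_{MedCo} + p_{RxPlus} = 0 ⇒ p_{MedCo} = 15 + 0.25p_{RxPlus}.
The game is symmetric, so in equilibrium p_{RxPlus} = p_{MedCo}: the reaction function gives 0.75p_{MedCo} = 15, hence p_{MedCo} = 20.
q_{MedCo} = 56 − 2·20 + 20 = 36.
Profit = (20 − 2)·36 = 648.

648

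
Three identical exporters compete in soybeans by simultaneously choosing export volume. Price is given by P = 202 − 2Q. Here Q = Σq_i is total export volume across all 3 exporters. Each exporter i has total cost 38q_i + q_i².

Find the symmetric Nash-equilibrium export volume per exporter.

16.4

A representative exporter's profit is π_i = q_i(202 − 2Q) − 38q_i − q_i², with Q = q_i + Σ_{j≠i} q_j.
First-order condition: 164 − 6q_i − 2Σ_{j≠i} q_j = 0.
In a symmetric equilibrium every exporter chooses the same q, so Σ_{j≠i} q_j = 2q. The condition becomes 164 − 10q = 0, giving q = 164/10 = 16.4.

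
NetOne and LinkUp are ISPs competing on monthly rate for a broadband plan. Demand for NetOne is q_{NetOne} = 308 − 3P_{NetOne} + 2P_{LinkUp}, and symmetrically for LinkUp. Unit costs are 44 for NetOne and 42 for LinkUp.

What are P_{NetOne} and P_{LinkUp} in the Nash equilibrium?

109.625, 108.875

NetOne's profit: π = (P_{NetOne} − 44)(308 − 3P_{NetOne} + 2P_{LinkUp}).
∂π/∂P_{NetOne} = 440 − 6P_{NetOne} + 2P_{LinkUp} = 0 ⇒ P_{NetOne} = 220/3 + (1/3)P_{LinkUp}.
Similarly P_{LinkUp} = 217/3 + (1/3)P_{NetOne}.
Solving the two reaction functions simultaneously: (1 − (1/3)(1/3))P_{NetOne} = 220/3 + (1/3)·(217/3), so (8/9)P_{NetOne} = 877/9 and P_{NetOne} = 109.625.
Then P_{LinkUp} = 217/3 + (1/3)·109.625 = 108.875.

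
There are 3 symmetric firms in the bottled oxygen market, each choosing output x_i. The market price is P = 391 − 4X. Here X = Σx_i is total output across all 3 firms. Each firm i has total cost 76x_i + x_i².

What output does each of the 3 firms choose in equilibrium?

A representative firm's profit is π_i = x_i(391 − 4X) − 76x_i − x_i², with X = x_i + Σ_{j≠i} x_j.
First-order condition: 315 − 10x_i − 4Σ_{j≠i} x_j = 0.
In a symmetric equilibrium every firm chooses the same x, so Σ_{j≠i} x_j = 2x. The condition becomes 315 − 18x = 0, giving x = 315/18 = 17.5.

17.5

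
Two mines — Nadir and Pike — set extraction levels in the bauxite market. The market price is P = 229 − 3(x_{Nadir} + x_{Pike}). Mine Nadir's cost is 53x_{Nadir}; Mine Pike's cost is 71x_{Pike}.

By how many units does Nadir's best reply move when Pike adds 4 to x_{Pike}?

-2

Mine Nadir's profit: π = x_{Nadir}(229 − 3(x_{Nadir} + x_{Pike})) − 53x_{Nadir}.
∂π/∂x_{Nadir} = 176 − 6x_{Nadir} − 3x_{Pike} = 0, so x_{Nadir} = 88/3 − 0.5x_{Pike}.
The reaction-function slope is −0.5, so a 4-unit rise in x_{Pike} moves x_{Nadir} by −0.5 × 4 = −2. Nadir's best response falls — the actions are strategic substitutes.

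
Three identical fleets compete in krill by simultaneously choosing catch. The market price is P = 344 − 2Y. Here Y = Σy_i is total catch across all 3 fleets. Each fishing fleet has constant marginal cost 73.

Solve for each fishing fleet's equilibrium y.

33.875

A representative fishing fleet's profit is π_i = y_i(344 − 2Y) − 73y_i, with Y = y_i + Σ_{j≠i} y_j.
First-order condition: 271 − 4y_i − 2Σ_{j≠i} y_j = 0.
With identical fishing fleets, set every y_j = y: then 271 − 4y − 4y = 0, i.e. y = 271/8 = 33.875.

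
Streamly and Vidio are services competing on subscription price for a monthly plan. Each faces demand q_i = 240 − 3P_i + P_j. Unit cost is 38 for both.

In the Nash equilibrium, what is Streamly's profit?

Streamly's profit: π = (P_{Streamly} − 38)(240 − 3P_{Streamly} + P_{Vidio}).
∂π/∂P_{Streamly} = 354 − 6P_{Streamly} + P_{Vidio} = 0 ⇒ P_{Streamly} = 59 + (1/6)P_{Vidio}.
By symmetry P_{Vidio} = P_{Streamly}; substituting into the reaction function, (5/6)P_{Streamly} = 59 and P_{Streamly} = 70.8.
q_{Streamly} = 240 − 3·70.8 + 70.8 = 98.4.
Profit = (70.8 − 38)·98.4 = 3227.52.

3227.52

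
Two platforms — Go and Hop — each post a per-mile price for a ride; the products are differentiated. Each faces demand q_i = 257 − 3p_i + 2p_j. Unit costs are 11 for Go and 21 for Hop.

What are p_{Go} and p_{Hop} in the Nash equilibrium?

74.375, 78.125

Go's profit: π = (p_{Go} − 11)(257 − 3p_{Go} + 2p_{Hop}).
∂π/∂p_{Go} = 290 − 6p_{Go} + 2p_{Hop} = 0 ⇒ p_{Go} = 145/3 + (1/3)p_{Hop}.
Similarly p_{Hop} = 160/3 + (1/3)p_{Go}.
Substituting the second reaction function into the first: p_{Go} = 145/3 + (1/3)(160/3 + (1/3)p_{Go}), which gives (8/9)p_{Go} = 595/9 ⇒ p_{Go} = 74.375.
Then p_{Hop} = 160/3 + (1/3)·74.375 = 78.125.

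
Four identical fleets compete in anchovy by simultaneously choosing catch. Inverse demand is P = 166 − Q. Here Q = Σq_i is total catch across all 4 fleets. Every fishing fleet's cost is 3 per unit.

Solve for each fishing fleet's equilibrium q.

32.6

A representative fishing fleet's profit is π_i = q_i(166 − Q) − 3q_i, with Q = q_i + Σ_{j≠i} q_j.
First-order condition: 163 − 2q_i − Σ_{j≠i} q_j = 0.
Imposing symmetry (q_j = q for all j) turns Σ_{j≠i} q_j into 3q, so 163 = 5q and q = 32.6.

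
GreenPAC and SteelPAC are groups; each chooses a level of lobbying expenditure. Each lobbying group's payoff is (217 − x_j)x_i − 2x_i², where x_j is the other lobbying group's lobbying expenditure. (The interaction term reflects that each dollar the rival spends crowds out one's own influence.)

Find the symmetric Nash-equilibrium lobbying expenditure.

43.4

GreenPAC's payoff is (217 − x_S)x_G − 2x_G².
∂π/∂x_G = 217 − x_S − 4x_G = 0, so x_G = 54.25 − 0.25x_S.
By symmetry x_S = x_G; substituting into the reaction function, 1.25x_G = 54.25 and x_G = 43.4.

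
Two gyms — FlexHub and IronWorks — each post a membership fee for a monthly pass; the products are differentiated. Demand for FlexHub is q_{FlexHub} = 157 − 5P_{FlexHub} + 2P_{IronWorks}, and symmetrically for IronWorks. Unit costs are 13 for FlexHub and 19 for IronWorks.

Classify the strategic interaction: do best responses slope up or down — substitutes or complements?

strategic complements

FlexHub's profit: π = (P_{FlexHub} − 13)(157 − 5P_{FlexHub} + 2P_{IronWorks}).
∂π/∂P_{FlexHub} = 222 − 10P_{FlexHub} + 2P_{IronWorks} = 0 ⇒ P_{FlexHub} = 22.2 + 0.2P_{IronWorks}.
The best-response slope dP_{FlexHub}/dP_{IronWorks} = 0.2 > 0: the reaction function is upward-sloping, so the choices are strategic complements.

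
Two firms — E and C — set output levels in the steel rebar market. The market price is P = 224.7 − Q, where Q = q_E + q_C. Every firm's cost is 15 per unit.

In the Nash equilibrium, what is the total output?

139.8

Firm E's profit: π = q_E(224.7 − (q_E + q_C)) − 15q_E.
∂π/∂q_E = 209.7 − 2q_E − q_C = 0, so q_E = 104.85 − 0.5q_C.
Setting q_E = q_C in the reaction function: q_E = 104.85 − 0.5q_E, so q_E = 104.85 / 1.5 = 69.9.
Total output: 69.9 + 69.9 = 139.8.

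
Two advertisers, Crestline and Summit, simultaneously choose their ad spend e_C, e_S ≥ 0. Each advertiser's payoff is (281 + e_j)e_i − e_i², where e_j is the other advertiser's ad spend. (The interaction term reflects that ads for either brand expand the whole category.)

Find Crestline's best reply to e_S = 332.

306.5

Crestline's payoff is (281 + e_S)e_C − e_C².
∂π/∂e_C = 281 + e_S − 2e_C = 0, so e_C = 140.5 + 0.5e_S.
At e_S = 332: e_C = 140.5 + 0.5·332 = 306.5.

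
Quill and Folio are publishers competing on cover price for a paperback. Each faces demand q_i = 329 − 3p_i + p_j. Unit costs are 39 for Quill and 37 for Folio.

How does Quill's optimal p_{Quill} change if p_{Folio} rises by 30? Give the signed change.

Quill's profit: π = (p_{Quill} − 39)(329 − 3p_{Quill} + p_{Folio}).
∂π/∂p_{Quill} = 446 − 6p_{Quill} + p_{Folio} = 0 ⇒ p_{Quill} = 223/3 + (1/6)p_{Folio}.
The reaction-function slope is 1/6, so a 30-unit rise in p_{Folio} moves p_{Quill} by 1/6 × 30 = 5. Quill's best response rises — the actions are strategic complements.

5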